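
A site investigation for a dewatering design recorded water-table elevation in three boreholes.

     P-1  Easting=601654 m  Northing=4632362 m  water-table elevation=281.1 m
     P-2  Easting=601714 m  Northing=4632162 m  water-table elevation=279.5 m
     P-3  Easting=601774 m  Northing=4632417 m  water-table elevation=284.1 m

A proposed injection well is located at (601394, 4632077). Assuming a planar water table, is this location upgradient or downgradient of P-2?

Three-point gradient (reference P-1): Δ to P-2 = (60, -200, -1.6), Δ to P-3 = (120, 55, +3.0).
∂h/∂x = +0.01875, ∂h/∂y = +0.01363 (det = 27300).
Head at (601394, 4632077) = 281.1 + (+0.01875)·(-260) + (+0.01363)·(-285) = 272.34 m.
That is lower than the 279.5 m at P-2, so the point is downgradient.

downgradient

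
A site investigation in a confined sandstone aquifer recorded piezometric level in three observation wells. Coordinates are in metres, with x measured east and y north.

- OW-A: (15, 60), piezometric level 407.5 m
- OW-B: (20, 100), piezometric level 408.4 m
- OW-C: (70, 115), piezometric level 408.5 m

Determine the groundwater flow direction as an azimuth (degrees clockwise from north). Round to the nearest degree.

168°

Three-point gradient (reference OW-A): Δ to OW-B = (5, 40, +0.9), Δ to OW-C = (55, 55, +1.0).
∂h/∂x = -0.004935, ∂h/∂y = +0.02312 (det = -1925).
Flow direction (−∇h) has components (+0.004935 E, -0.02312 N).
Azimuth = atan2(E, N) = atan2(+0.004935, -0.02312) = 167.9° ≈ 168°.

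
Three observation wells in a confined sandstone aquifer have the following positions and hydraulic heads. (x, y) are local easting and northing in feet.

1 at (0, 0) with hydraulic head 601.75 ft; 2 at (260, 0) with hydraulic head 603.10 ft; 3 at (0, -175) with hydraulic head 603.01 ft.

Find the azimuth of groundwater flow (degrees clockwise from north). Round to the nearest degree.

324°

∂h/∂x = (603.10 − 601.75) / (260 − 0) = +0.005192
∂h/∂y = (603.01 − 601.75) / (-175 − 0) = -0.007200
Flow direction (−∇h) has components (-0.005192 E, +0.007200 N).
Azimuth = atan2(E, N) = atan2(-0.005192, +0.007200) = 324.2° ≈ 324°.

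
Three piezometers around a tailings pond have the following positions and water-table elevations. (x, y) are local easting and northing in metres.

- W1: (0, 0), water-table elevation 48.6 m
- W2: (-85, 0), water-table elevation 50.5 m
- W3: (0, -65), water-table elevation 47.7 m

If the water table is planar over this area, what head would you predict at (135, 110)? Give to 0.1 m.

47.1 m

∂h/∂x = (50.5 − 48.6) / (-85 − 0) = -0.02235
∂h/∂y = (47.7 − 48.6) / (-65 − 0) = +0.01385
h(135, 110) = 48.6 + (-0.02235)·(135) + (+0.01385)·(110) = 48.6 -3.018 +1.523 = 47.105 m.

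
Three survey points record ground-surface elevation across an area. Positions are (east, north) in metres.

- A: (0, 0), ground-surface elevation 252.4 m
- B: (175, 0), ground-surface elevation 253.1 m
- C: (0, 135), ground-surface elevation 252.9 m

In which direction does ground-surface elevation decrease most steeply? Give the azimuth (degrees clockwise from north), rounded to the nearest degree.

∂z/∂x = (253.1 − 252.4) / (175 − 0) = +0.004000
∂z/∂y = (252.9 − 252.4) / (135 − 0) = +0.003704
Steepest decrease is along −∇f: components (-0.004000 E, -0.003704 N).
Azimuth = atan2(-0.004000, -0.003704) = 227.2° ≈ 227°.

227°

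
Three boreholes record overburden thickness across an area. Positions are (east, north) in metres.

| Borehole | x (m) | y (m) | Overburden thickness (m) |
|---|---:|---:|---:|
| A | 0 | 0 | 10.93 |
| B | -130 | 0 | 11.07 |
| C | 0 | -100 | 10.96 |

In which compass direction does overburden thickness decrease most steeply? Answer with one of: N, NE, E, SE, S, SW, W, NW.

∂d/∂x = (11.07 − 10.93) / (-130 − 0) = -0.001077
∂d/∂y = (10.96 − 10.93) / (-100 − 0) = -0.0003000
Steepest decrease is along −∇f = (+0.001077 E, +0.0003000 N) → east.

E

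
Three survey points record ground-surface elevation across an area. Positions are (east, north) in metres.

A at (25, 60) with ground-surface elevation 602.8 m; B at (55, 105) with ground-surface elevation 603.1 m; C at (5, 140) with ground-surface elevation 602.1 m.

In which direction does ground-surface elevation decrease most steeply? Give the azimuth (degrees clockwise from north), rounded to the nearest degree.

With z = a·x + b·y + c and A as origin, the differences give:
  30·a + 45·b = +0.3
  (-20)·a + 80·b = -0.7
Eliminate b (×80 and ×45, subtract): 3300·a = 55.50 → a = ∂z/∂x = +0.01682
Back-substitute: b = ∂z/∂y = -0.004545.
Steepest decrease is along −∇f: components (-0.01682 E, +0.004545 N).
Azimuth = atan2(-0.01682, +0.004545) = 285.1° ≈ 285°.

285°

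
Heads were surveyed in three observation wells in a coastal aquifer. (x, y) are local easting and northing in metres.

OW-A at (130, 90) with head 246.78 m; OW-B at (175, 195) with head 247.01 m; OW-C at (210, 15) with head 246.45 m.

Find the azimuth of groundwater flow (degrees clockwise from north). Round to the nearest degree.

Differences from OW-A: to OW-B (Δx, Δy, Δh) = (45, 105, +0.23); to OW-C = (80, -75, -0.33).
Determinant of the coordinate differences = 45·(-75) − 80·105 = -11775.
∂h/∂x = [(+0.23)·(-75) − (-0.33)·105] / -11775 = -0.001478
∂h/∂y = [45·(-0.33) − 80·(+0.23)] / -11775 = +0.002824
Flow direction (−∇h) has components (+0.001478 E, -0.002824 N).
Azimuth = atan2(E, N) = atan2(+0.001478, -0.002824) = 152.4° ≈ 152°.

152°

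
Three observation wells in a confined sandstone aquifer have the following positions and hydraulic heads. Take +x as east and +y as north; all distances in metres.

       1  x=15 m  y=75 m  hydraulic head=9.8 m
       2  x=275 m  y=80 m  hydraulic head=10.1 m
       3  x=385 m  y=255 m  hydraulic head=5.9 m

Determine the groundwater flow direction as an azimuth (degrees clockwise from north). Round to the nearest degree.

Taking 1 as reference: 2−1 = (260, 5, +0.3); 3−1 = (370, 180, -3.9).
Determinant of the coordinate differences = 260·180 − 370·5 = 44950.
∂h/∂x = [(+0.3)·180 − (-3.9)·5] / 44950 = +0.001635
∂h/∂y = [260·(-3.9) − 370·(+0.3)] / 44950 = -0.02503
Flow direction (−∇h) has components (-0.001635 E, +0.02503 N).
Azimuth = atan2(E, N) = atan2(-0.001635, +0.02503) = 356.3° ≈ 356°.

356°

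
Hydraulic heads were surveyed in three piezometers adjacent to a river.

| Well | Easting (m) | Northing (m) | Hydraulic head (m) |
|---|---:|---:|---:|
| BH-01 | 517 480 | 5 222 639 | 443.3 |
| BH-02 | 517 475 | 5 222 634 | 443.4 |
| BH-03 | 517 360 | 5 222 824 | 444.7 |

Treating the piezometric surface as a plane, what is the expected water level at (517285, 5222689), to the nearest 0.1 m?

446.4 m

Taking BH-01 as reference: BH-02−BH-01 = (-5, -5, +0.1); BH-03−BH-01 = (-120, 185, +1.4).
Determinant of the coordinate differences = (-5)·185 − (-120)·(-5) = -1525.
∂h/∂x = [(+0.1)·185 − (+1.4)·(-5)] / -1525 = -0.01672
∂h/∂y = [(-5)·(+1.4) − (-120)·(+0.1)] / -1525 = -0.003279
h(517285, 5222689) = 443.3 + (-0.01672)·(-195) + (-0.003279)·(50) = 443.3 +3.261 -0.164 = 446.397 m.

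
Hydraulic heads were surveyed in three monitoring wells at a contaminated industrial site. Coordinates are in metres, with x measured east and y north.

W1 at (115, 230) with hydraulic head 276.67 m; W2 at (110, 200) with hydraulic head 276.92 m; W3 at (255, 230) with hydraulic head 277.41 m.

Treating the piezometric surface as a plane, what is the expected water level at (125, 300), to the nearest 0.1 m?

276.1 m

Three-point gradient (reference W1): Δ to W2 = (-5, -30, +0.25), Δ to W3 = (140, 0, +0.74).
∂h/∂x = +0.005286, ∂h/∂y = -0.009214 (det = 4200).
h(125, 300) = 276.67 + (+0.005286)·(10) + (-0.009214)·(70) = 276.67 +0.053 -0.645 = 276.078 m.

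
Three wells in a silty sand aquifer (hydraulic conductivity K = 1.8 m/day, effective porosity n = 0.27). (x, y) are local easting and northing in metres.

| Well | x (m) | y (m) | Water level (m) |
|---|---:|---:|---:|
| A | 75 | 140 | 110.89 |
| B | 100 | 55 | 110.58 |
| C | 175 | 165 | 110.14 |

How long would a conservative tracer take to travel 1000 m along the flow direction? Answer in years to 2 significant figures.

52 years

Taking A as reference: B−A = (25, -85, -0.31); C−A = (100, 25, -0.75).
Solve a·Δx + b·Δy = Δh: det = 25·25 − 100·(-85) = 9125.
∂h/∂x = [(-0.31)·25 − (-0.75)·(-85)] / 9125 = -0.007836
∂h/∂y = [25·(-0.75) − 100·(-0.31)] / 9125 = +0.001342
|∇h| = √(-0.007836² + 0.001342²) = 0.00795
Seepage velocity v = K·i/n = 1.8 × 0.00795 / 0.27 = 0.053 m/day.
t = 1000 / 0.053 = 1.887e+04 days = 51.7 years.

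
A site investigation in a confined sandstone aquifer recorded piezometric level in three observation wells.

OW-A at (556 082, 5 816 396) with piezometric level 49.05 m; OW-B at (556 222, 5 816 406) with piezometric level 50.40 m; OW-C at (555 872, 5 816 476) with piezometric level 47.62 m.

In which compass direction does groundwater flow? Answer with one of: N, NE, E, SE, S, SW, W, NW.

Three-point gradient (reference OW-A): Δ to OW-B = (140, 10, +1.35), Δ to OW-C = (-210, 80, -1.43).
∂h/∂x = +0.009195, ∂h/∂y = +0.006263 (det = 13300).
Flow = −∇h = (-0.009195 east, -0.006263 north), which points southwest.

SW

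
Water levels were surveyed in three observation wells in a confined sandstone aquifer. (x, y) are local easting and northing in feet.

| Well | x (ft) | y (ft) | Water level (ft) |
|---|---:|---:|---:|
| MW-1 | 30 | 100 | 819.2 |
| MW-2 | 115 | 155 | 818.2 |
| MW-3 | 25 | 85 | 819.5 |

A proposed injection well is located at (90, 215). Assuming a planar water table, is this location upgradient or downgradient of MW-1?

downgradient

With h = a·x + b·y + c and MW-1 as origin, the differences give:
  85·a + 55·b = -1.0
  (-5)·a + (-15)·b = +0.3
Eliminate b (×(-15) and ×55, subtract): -1000·a = -1.50 → a = ∂h/∂x = +0.001500
Back-substitute: b = ∂h/∂y = -0.02050.
Head at (90, 215) = 819.2 + (+0.001500)·(60) + (-0.02050)·(115) = 816.93 ft.
That is lower than the 819.2 ft at MW-1, so the point is downgradient.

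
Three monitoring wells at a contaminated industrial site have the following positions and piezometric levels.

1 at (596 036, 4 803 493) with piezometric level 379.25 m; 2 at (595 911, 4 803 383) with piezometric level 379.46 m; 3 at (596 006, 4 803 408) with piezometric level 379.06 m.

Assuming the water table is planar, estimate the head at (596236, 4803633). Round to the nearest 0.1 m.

Differences from 1: to 2 (Δx, Δy, Δh) = (-125, -110, +0.21); to 3 = (-30, -85, -0.19).
Solve a·Δx + b·Δy = Δh: det = (-125)·(-85) − (-30)·(-110) = 7325.
∂h/∂x = [(+0.21)·(-85) − (-0.19)·(-110)] / 7325 = -0.005290
∂h/∂y = [(-125)·(-0.19) − (-30)·(+0.21)] / 7325 = +0.004102
h(596236, 4803633) = 379.25 + (-0.005290)·(200) + (+0.004102)·(140) = 379.25 -1.058 +0.574 = 378.766 m.

378.8 m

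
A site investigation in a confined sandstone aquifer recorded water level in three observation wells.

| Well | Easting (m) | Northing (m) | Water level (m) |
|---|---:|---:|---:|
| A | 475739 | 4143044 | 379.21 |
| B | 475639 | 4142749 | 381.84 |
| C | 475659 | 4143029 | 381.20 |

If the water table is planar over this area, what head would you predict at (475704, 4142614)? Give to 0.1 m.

Taking A as reference: B−A = (-100, -295, +2.63); C−A = (-80, -15, +1.99).
Solve a·Δx + b·Δy = Δh: det = (-100)·(-15) − (-80)·(-295) = -22100.
∂h/∂x = [(+2.63)·(-15) − (+1.99)·(-295)] / -22100 = -0.02478
∂h/∂y = [(-100)·(+1.99) − (-80)·(+2.63)] / -22100 = -0.0005158
h(475704, 4142614) = 379.21 + (-0.02478)·(-35) + (-0.0005158)·(-430) = 379.21 +0.867 +0.222 = 380.299 m.

380.3 m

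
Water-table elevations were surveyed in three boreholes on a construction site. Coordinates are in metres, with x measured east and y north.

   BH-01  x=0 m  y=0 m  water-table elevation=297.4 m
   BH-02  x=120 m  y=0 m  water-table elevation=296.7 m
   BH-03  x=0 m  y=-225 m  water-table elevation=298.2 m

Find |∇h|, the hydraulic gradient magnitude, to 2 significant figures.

∂h/∂x = (296.7 − 297.4) / (120 − 0) = -0.005833
∂h/∂y = (298.2 − 297.4) / (-225 − 0) = -0.003556
|∇h| = √(-0.005833² + -0.003556²) = 0.006831

0.0068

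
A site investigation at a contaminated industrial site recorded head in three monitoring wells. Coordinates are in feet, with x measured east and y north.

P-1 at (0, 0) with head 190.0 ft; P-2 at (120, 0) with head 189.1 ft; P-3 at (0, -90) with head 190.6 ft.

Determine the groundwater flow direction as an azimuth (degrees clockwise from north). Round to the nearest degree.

∂h/∂x = (189.1 − 190.0) / (120 − 0) = -0.007500
∂h/∂y = (190.6 − 190.0) / (-90 − 0) = -0.006667
Flow direction (−∇h) has components (+0.007500 E, +0.006667 N).
Azimuth = atan2(E, N) = atan2(+0.007500, +0.006667) = 48.4° ≈ 048°.

048°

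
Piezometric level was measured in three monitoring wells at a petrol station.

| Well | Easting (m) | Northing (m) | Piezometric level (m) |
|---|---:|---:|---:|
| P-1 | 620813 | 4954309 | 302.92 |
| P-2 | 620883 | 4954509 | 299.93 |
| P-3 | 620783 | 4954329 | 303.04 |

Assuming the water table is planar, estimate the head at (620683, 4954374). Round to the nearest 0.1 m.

Taking P-1 as reference: P-2−P-1 = (70, 200, -2.99); P-3−P-1 = (-30, 20, +0.12).
Solve a·Δx + b·Δy = Δh: det = 70·20 − (-30)·200 = 7400.
∂h/∂x = [(-2.99)·20 − (+0.12)·200] / 7400 = -0.01132
∂h/∂y = [70·(+0.12) − (-30)·(-2.99)] / 7400 = -0.01099
h(620683, 4954374) = 302.92 + (-0.01132)·(-130) + (-0.01099)·(65) = 302.92 +1.472 -0.714 = 303.678 m.

303.7 m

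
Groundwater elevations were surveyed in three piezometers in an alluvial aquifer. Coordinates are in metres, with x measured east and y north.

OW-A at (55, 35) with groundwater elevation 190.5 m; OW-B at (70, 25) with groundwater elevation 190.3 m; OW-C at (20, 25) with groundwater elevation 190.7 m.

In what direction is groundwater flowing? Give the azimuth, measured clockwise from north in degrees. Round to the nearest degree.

135°

Taking OW-A as reference: OW-B−OW-A = (15, -10, -0.2); OW-C−OW-A = (-35, -10, +0.2).
Solve a·Δx + b·Δy = Δh: det = 15·(-10) − (-35)·(-10) = -500.
∂h/∂x = [(-0.2)·(-10) − (+0.2)·(-10)] / -500 = -0.008000
∂h/∂y = [15·(+0.2) − (-35)·(-0.2)] / -500 = +0.008000
Flow direction (−∇h) has components (+0.008000 E, -0.008000 N).
Azimuth = atan2(E, N) = atan2(+0.008000, -0.008000) = 135.0° ≈ 135°.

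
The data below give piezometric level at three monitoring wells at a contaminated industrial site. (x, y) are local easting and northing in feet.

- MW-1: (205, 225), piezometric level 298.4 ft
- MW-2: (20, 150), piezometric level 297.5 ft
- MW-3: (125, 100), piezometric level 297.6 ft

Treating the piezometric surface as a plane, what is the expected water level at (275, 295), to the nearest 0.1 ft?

298.9 ft

Differences from MW-1: to MW-2 (Δx, Δy, Δh) = (-185, -75, -0.9); to MW-3 = (-80, -125, -0.8).
Solve a·Δx + b·Δy = Δh: det = (-185)·(-125) − (-80)·(-75) = 17125.
∂h/∂x = [(-0.9)·(-125) − (-0.8)·(-75)] / 17125 = +0.003066
∂h/∂y = [(-185)·(-0.8) − (-80)·(-0.9)] / 17125 = +0.004438
h(275, 295) = 298.4 + (+0.003066)·(70) + (+0.004438)·(70) = 298.4 +0.215 +0.311 = 298.925 ft.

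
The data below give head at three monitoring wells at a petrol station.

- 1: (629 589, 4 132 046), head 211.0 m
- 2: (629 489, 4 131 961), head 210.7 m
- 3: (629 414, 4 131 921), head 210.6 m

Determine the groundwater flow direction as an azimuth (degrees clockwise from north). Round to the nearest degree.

Taking 1 as reference: 2−1 = (-100, -85, -0.3); 3−1 = (-175, -125, -0.4).
Determinant of the coordinate differences = (-100)·(-125) − (-175)·(-85) = -2375.
∂h/∂x = [(-0.3)·(-125) − (-0.4)·(-85)] / -2375 = -0.001474
∂h/∂y = [(-100)·(-0.4) − (-175)·(-0.3)] / -2375 = +0.005263
Flow direction (−∇h) has components (+0.001474 E, -0.005263 N).
Azimuth = atan2(E, N) = atan2(+0.001474, -0.005263) = 164.4° ≈ 164°.

164°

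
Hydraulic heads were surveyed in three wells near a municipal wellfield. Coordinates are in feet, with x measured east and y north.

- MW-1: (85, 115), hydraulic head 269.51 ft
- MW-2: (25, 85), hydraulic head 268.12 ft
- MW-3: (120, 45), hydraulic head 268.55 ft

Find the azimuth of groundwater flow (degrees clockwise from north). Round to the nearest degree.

Differences from MW-1: to MW-2 (Δx, Δy, Δh) = (-60, -30, -1.39); to MW-3 = (35, -70, -0.96).
Solve a·Δx + b·Δy = Δh: det = (-60)·(-70) − 35·(-30) = 5250.
∂h/∂x = [(-1.39)·(-70) − (-0.96)·(-30)] / 5250 = +0.01305
∂h/∂y = [(-60)·(-0.96) − 35·(-1.39)] / 5250 = +0.02024
Flow direction (−∇h) has components (-0.01305 E, -0.02024 N).
Azimuth = atan2(E, N) = atan2(-0.01305, -0.02024) = 212.8° ≈ 213°.

213°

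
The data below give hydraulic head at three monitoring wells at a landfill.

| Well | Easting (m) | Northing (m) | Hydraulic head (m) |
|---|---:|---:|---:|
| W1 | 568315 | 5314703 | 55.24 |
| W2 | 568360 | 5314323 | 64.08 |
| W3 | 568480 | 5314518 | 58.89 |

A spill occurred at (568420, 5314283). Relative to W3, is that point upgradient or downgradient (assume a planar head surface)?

upgradient

Differences from W1: to W2 (Δx, Δy, Δh) = (45, -380, +8.84); to W3 = (165, -185, +3.65).
Solve a·Δx + b·Δy = Δh: det = 45·(-185) − 165·(-380) = 54375.
∂h/∂x = [(+8.84)·(-185) − (+3.65)·(-380)] / 54375 = -0.004568
∂h/∂y = [45·(+3.65) − 165·(+8.84)] / 54375 = -0.02380
Head at (568420, 5314283) = 55.24 + (-0.004568)·(105) + (-0.02380)·(-420) = 64.76 m.
That is higher than the 58.89 m at W3, so the point is upgradient.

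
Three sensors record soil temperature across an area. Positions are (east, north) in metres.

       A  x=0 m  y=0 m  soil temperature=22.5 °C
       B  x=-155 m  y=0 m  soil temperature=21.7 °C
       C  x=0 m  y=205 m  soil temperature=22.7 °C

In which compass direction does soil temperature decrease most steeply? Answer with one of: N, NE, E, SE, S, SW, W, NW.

∂T/∂x = (21.7 − 22.5) / (-155 − 0) = +0.005161
∂T/∂y = (22.7 − 22.5) / (205 − 0) = +0.0009756
Steepest decrease is along −∇f = (-0.005161 E, -0.0009756 N) → west.

W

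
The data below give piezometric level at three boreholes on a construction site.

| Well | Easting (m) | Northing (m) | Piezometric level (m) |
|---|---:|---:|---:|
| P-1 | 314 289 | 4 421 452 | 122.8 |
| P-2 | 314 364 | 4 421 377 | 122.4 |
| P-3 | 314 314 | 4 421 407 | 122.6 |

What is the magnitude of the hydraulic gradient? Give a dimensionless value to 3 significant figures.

Taking P-1 as reference: P-2−P-1 = (75, -75, -0.4); P-3−P-1 = (25, -45, -0.2).
Determinant of the coordinate differences = 75·(-45) − 25·(-75) = -1500.
∂h/∂x = [(-0.4)·(-45) − (-0.2)·(-75)] / -1500 = -0.002000
∂h/∂y = [75·(-0.2) − 25·(-0.4)] / -1500 = +0.003333
|∇h| = √(-0.002000² + 0.003333²) = 0.003887

0.00389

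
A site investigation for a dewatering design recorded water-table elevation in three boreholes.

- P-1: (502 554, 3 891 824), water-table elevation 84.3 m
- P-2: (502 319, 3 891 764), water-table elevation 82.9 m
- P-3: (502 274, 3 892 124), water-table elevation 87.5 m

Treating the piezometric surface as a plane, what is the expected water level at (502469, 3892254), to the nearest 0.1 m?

89.7 m

Differences from P-1: to P-2 (Δx, Δy, Δh) = (-235, -60, -1.4); to P-3 = (-280, 300, +3.2).
Determinant of the coordinate differences = (-235)·300 − (-280)·(-60) = -87300.
∂h/∂x = [(-1.4)·300 − (+3.2)·(-60)] / -87300 = +0.002612
∂h/∂y = [(-235)·(+3.2) − (-280)·(-1.4)] / -87300 = +0.01310
h(502469, 3892254) = 84.3 + (+0.002612)·(-85) + (+0.01310)·(430) = 84.3 -0.222 +5.635 = 89.713 m.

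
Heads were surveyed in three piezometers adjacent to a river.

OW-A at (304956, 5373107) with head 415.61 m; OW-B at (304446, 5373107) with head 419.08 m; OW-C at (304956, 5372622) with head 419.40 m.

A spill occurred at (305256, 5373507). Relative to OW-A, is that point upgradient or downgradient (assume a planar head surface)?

∂h/∂x = (419.08 − 415.61) / (304446 − 304956) = -0.006804
∂h/∂y = (419.40 − 415.61) / (5372622 − 5373107) = -0.007814
Head at (305256, 5373507) = 415.61 + (-0.006804)·(300) + (-0.007814)·(400) = 410.44 m.
That is lower than the 415.61 m at OW-A, so the point is downgradient.

downgradient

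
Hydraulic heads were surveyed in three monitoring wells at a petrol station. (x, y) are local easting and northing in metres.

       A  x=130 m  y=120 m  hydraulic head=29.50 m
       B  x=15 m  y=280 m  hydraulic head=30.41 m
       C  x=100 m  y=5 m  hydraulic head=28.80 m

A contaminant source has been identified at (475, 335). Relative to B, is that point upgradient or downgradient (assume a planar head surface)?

upgradient

Taking A as reference: B−A = (-115, 160, +0.91); C−A = (-30, -115, -0.70).
Solve a·Δx + b·Δy = Δh: det = (-115)·(-115) − (-30)·160 = 18025.
∂h/∂x = [(+0.91)·(-115) − (-0.70)·160] / 18025 = +0.0004078
∂h/∂y = [(-115)·(-0.70) − (-30)·(+0.91)] / 18025 = +0.005981
Head at (475, 335) = 29.50 + (+0.0004078)·(345) + (+0.005981)·(215) = 30.93 m.
That is higher than the 30.41 m at B, so the point is upgradient.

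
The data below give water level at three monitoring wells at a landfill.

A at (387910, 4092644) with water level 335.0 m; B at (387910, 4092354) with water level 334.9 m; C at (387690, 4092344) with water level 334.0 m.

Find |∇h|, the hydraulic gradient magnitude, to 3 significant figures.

Three-point gradient (reference A): Δ to B = (0, -290, -0.1), Δ to C = (-220, -300, -1.0).
∂h/∂x = +0.004075, ∂h/∂y = +0.0003448 (det = -63800).
|∇h| = √(0.004075² + 0.0003448²) = 0.00409

0.00409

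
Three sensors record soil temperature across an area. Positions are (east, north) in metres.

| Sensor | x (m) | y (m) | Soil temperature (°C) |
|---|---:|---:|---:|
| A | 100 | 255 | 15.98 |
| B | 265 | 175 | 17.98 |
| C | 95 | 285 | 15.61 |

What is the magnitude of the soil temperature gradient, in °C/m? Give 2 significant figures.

Differences from A: to B (Δx, Δy, Δh) = (165, -80, +2.00); to C = (-5, 30, -0.37).
Determinant of the coordinate differences = 165·30 − (-5)·(-80) = 4550.
∂T/∂x = [(+2.00)·30 − (-0.37)·(-80)] / 4550 = +0.006681
∂T/∂y = [165·(-0.37) − (-5)·(+2.00)] / 4550 = -0.01122
|∇f| = √(0.006681² + -0.01122²) = 0.01306 °C/m

0.013 °C/m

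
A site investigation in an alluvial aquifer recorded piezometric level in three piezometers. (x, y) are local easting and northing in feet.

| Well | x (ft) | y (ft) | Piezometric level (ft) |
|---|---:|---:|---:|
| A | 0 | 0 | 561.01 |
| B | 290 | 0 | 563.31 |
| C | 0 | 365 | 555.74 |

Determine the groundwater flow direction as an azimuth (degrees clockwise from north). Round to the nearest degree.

∂h/∂x = (563.31 − 561.01) / (290 − 0) = +0.007931
∂h/∂y = (555.74 − 561.01) / (365 − 0) = -0.01444
Flow direction (−∇h) has components (-0.007931 E, +0.01444 N).
Azimuth = atan2(E, N) = atan2(-0.007931, +0.01444) = 331.2° ≈ 331°.

331°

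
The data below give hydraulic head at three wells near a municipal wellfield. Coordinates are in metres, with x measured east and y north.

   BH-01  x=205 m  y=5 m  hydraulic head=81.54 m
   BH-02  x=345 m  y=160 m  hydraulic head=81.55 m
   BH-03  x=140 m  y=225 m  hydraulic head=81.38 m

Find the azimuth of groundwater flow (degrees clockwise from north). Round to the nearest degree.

With h = a·x + b·y + c and BH-01 as origin, the differences give:
  140·a + 155·b = +0.01
  (-65)·a + 220·b = -0.16
Eliminate b (×220 and ×155, subtract): 40875·a = 27.000 → a = ∂h/∂x = +0.0006606
Back-substitute: b = ∂h/∂y = -0.0005321.
Flow direction (−∇h) has components (-0.0006606 E, +0.0005321 N).
Azimuth = atan2(E, N) = atan2(-0.0006606, +0.0005321) = 308.9° ≈ 309°.

309°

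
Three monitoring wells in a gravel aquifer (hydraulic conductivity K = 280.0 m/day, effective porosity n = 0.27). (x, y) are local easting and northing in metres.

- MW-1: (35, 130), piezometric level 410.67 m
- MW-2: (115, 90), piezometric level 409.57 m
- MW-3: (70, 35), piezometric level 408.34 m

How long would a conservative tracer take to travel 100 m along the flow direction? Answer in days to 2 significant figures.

4.0 days

Taking MW-1 as reference: MW-2−MW-1 = (80, -40, -1.10); MW-3−MW-1 = (35, -95, -2.33).
Determinant of the coordinate differences = 80·(-95) − 35·(-40) = -6200.
∂h/∂x = [(-1.10)·(-95) − (-2.33)·(-40)] / -6200 = -0.001823
∂h/∂y = [80·(-2.33) − 35·(-1.10)] / -6200 = +0.02385
|∇h| = √(-0.001823² + 0.02385²) = 0.02392
Seepage velocity v = K·i/n = 280.0 × 0.02392 / 0.27 = 24.81 m/day.
t = 100 / 24.81 = 4.031 days.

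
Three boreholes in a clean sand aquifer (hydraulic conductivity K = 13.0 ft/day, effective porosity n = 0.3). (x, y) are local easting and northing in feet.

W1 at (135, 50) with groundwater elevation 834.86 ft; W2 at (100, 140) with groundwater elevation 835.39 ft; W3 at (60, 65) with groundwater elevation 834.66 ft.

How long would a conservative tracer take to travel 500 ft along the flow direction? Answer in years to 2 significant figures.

3.7 years

Three-point gradient (reference W1): Δ to W2 = (-35, 90, +0.53), Δ to W3 = (-75, 15, -0.20).
∂h/∂x = +0.004169, ∂h/∂y = +0.007510 (det = 6225).
|∇h| = √(0.004169² + 0.007510²) = 0.00859
Seepage velocity v = K·i/n = 13.0 × 0.00859 / 0.3 = 0.3722 ft/day.
t = 500 / 0.3722 = 1343 days = 3.68 years.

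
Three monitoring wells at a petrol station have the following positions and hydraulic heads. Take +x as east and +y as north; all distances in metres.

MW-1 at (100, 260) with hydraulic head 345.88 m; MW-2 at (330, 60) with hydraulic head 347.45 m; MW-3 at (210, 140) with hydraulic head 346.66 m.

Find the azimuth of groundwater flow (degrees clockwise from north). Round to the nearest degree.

282°

With h = a·x + b·y + c and MW-1 as origin, the differences give:
  230·a + (-200)·b = +1.57
  110·a + (-120)·b = +0.78
Eliminate b (×(-120) and ×(-200), subtract): -5600·a = -32.400 → a = ∂h/∂x = +0.005786
Back-substitute: b = ∂h/∂y = -0.001196.
Flow direction (−∇h) has components (-0.005786 E, +0.001196 N).
Azimuth = atan2(E, N) = atan2(-0.005786, +0.001196) = 281.7° ≈ 282°.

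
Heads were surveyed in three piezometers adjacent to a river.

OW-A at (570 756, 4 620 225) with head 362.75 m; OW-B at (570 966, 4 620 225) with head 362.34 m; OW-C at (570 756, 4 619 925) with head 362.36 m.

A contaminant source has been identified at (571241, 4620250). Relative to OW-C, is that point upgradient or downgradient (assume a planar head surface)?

∂h/∂x = (362.34 − 362.75) / (570966 − 570756) = -0.001952
∂h/∂y = (362.36 − 362.75) / (4619925 − 4620225) = +0.001300
Head at (571241, 4620250) = 362.75 + (-0.001952)·(485) + (+0.001300)·(25) = 361.84 m.
That is lower than the 362.36 m at OW-C, so the point is downgradient.

downgradient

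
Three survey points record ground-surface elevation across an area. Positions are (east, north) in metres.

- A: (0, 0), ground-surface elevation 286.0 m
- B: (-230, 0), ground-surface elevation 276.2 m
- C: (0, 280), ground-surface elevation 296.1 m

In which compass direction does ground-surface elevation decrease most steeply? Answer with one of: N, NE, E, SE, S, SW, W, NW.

SW

∂z/∂x = (276.2 − 286.0) / (-230 − 0) = +0.04261
∂z/∂y = (296.1 − 286.0) / (280 − 0) = +0.03607
Steepest decrease is along −∇f = (-0.04261 E, -0.03607 N) → southwest.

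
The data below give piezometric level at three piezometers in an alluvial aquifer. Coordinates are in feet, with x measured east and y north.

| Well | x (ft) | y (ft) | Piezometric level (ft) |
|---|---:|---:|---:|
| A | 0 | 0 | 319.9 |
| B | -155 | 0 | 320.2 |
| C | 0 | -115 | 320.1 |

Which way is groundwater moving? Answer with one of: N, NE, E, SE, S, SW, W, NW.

NE

∂h/∂x = (320.2 − 319.9) / (-155 − 0) = -0.001935
∂h/∂y = (320.1 − 319.9) / (-115 − 0) = -0.001739
Flow = −∇h = (+0.001935 east, +0.001739 north), which points northeast.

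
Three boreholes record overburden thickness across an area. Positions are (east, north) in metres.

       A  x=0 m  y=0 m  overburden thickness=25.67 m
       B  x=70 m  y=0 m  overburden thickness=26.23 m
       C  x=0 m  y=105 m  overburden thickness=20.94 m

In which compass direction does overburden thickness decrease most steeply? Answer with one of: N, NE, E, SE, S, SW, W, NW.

N

∂d/∂x = (26.23 − 25.67) / (70 − 0) = +0.008000
∂d/∂y = (20.94 − 25.67) / (105 − 0) = -0.04505
Steepest decrease is along −∇f = (-0.008000 E, +0.04505 N) → north.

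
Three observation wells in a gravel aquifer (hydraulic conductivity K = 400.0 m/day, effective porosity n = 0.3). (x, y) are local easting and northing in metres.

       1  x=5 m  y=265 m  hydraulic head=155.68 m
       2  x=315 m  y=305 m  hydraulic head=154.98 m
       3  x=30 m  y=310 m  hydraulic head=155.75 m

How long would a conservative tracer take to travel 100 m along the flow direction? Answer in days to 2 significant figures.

19 days

Taking 1 as reference: 2−1 = (310, 40, -0.70); 3−1 = (25, 45, +0.07).
Determinant of the coordinate differences = 310·45 − 25·40 = 12950.
∂h/∂x = [(-0.70)·45 − (+0.07)·40] / 12950 = -0.002649
∂h/∂y = [310·(+0.07) − 25·(-0.70)] / 12950 = +0.003027
|∇h| = √(-0.002649² + 0.003027²) = 0.004022
Seepage velocity v = K·i/n = 400.0 × 0.004022 / 0.3 = 5.363 m/day.
t = 100 / 5.363 = 18.65 days.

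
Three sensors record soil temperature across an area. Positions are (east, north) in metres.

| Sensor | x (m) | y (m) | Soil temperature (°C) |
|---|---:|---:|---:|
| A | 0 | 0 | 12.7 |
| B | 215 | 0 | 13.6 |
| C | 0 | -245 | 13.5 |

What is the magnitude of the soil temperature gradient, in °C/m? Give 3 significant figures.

0.00531 °C/m

∂T/∂x = (13.6 − 12.7) / (215 − 0) = +0.004186
∂T/∂y = (13.5 − 12.7) / (-245 − 0) = -0.003265
|∇f| = √(0.004186² + -0.003265²) = 0.005309 °C/m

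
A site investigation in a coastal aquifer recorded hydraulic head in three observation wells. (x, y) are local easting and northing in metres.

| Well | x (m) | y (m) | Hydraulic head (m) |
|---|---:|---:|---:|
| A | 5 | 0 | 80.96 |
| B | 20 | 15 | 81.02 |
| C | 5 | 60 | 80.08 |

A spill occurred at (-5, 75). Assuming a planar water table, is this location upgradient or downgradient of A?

Differences from A: to B (Δx, Δy, Δh) = (15, 15, +0.06); to C = (0, 60, -0.88).
Determinant of the coordinate differences = 15·60 − 0·15 = 900.
∂h/∂x = [(+0.06)·60 − (-0.88)·15] / 900 = +0.01867
∂h/∂y = [15·(-0.88) − 0·(+0.06)] / 900 = -0.01467
Head at (-5, 75) = 80.96 + (+0.01867)·(-10) + (-0.01467)·(75) = 79.67 m.
That is lower than the 80.96 m at A, so the point is downgradient.

downgradient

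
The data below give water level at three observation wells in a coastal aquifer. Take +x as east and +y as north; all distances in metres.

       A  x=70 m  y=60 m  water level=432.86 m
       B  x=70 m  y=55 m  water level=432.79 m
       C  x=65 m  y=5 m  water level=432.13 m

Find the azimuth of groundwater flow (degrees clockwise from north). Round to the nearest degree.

With h = a·x + b·y + c and A as origin, the differences give:
  0·a + (-5)·b = -0.07
  (-5)·a + (-55)·b = -0.73
Eliminate b (×(-55) and ×(-5), subtract): -25·a = 0.200 → a = ∂h/∂x = -0.008000
Back-substitute: b = ∂h/∂y = +0.01400.
Flow direction (−∇h) has components (+0.008000 E, -0.01400 N).
Azimuth = atan2(E, N) = atan2(+0.008000, -0.01400) = 150.3° ≈ 150°.

150°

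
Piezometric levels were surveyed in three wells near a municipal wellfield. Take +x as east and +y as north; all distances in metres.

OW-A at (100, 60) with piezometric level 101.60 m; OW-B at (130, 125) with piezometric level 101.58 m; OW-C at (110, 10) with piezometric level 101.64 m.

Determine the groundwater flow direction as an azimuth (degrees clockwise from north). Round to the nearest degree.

Taking OW-A as reference: OW-B−OW-A = (30, 65, -0.02); OW-C−OW-A = (10, -50, +0.04).
Determinant of the coordinate differences = 30·(-50) − 10·65 = -2150.
∂h/∂x = [(-0.02)·(-50) − (+0.04)·65] / -2150 = +0.0007442
∂h/∂y = [30·(+0.04) − 10·(-0.02)] / -2150 = -0.0006512
Flow direction (−∇h) has components (-0.0007442 E, +0.0006512 N).
Azimuth = atan2(E, N) = atan2(-0.0007442, +0.0006512) = 311.2° ≈ 311°.

311°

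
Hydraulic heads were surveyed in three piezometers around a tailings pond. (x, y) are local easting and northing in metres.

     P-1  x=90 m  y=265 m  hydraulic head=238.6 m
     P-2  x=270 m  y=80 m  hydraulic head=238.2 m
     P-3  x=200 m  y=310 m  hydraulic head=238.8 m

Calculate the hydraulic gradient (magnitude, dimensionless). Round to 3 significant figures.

Taking P-1 as reference: P-2−P-1 = (180, -185, -0.4); P-3−P-1 = (110, 45, +0.2).
Determinant of the coordinate differences = 180·45 − 110·(-185) = 28450.
∂h/∂x = [(-0.4)·45 − (+0.2)·(-185)] / 28450 = +0.0006678
∂h/∂y = [180·(+0.2) − 110·(-0.4)] / 28450 = +0.002812
|∇h| = √(0.0006678² + 0.002812²) = 0.00289

0.00289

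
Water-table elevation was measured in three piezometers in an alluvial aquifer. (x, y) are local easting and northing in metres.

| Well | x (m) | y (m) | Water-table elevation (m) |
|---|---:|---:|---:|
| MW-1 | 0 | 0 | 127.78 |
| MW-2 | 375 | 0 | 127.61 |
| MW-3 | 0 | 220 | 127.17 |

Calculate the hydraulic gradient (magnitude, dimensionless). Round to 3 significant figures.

0.00281

∂h/∂x = (127.61 − 127.78) / (375 − 0) = -0.0004533
∂h/∂y = (127.17 − 127.78) / (220 − 0) = -0.002773
|∇h| = √(-0.0004533² + -0.002773²) = 0.00281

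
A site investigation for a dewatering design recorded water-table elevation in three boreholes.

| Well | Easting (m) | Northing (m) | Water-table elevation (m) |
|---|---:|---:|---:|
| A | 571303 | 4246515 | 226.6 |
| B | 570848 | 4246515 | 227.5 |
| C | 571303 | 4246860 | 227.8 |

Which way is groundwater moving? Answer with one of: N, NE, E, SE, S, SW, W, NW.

∂h/∂x = (227.5 − 226.6) / (570848 − 571303) = -0.001978
∂h/∂y = (227.8 − 226.6) / (4246860 − 4246515) = +0.003478
Flow = −∇h = (+0.001978 east, -0.003478 north), which points southeast.

SE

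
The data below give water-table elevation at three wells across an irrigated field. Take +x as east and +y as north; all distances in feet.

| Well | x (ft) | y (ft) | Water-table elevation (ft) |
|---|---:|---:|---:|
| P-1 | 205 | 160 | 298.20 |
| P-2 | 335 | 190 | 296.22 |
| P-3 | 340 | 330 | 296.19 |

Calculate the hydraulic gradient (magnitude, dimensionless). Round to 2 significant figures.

0.015

With h = a·x + b·y + c and P-1 as origin, the differences give:
  130·a + 30·b = -1.98
  135·a + 170·b = -2.01
Eliminate b (×170 and ×30, subtract): 18050·a = -276.300 → a = ∂h/∂x = -0.01531
Back-substitute: b = ∂h/∂y = +0.0003324.
|∇h| = √(-0.01531² + 0.0003324²) = 0.01531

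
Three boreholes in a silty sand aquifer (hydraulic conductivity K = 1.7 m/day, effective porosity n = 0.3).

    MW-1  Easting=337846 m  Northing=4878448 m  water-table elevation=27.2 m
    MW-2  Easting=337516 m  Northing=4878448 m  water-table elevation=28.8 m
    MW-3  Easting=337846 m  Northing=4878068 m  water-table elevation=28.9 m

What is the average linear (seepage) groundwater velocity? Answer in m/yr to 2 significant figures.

∂h/∂x = (28.8 − 27.2) / (337516 − 337846) = -0.004848
∂h/∂y = (28.9 − 27.2) / (4878068 − 4878448) = -0.004474
|∇h| = √(-0.004848² + -0.004474²) = 0.006597
Seepage velocity v = K·i/n = 1.7 × 0.006597 / 0.3 = 0.03738 m/day = 13.65 m/yr.

14 m/yr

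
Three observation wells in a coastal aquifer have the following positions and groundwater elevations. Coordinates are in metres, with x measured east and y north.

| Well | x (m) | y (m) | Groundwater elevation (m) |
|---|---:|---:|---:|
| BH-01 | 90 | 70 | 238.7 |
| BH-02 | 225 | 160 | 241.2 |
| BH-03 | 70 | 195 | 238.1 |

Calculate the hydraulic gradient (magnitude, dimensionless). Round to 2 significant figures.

With h = a·x + b·y + c and BH-01 as origin, the differences give:
  135·a + 90·b = +2.5
  (-20)·a + 125·b = -0.6
Eliminate b (×125 and ×90, subtract): 18675·a = 366.50 → a = ∂h/∂x = +0.01963
Back-substitute: b = ∂h/∂y = -0.001660.
|∇h| = √(0.01963² + -0.001660²) = 0.0197

0.020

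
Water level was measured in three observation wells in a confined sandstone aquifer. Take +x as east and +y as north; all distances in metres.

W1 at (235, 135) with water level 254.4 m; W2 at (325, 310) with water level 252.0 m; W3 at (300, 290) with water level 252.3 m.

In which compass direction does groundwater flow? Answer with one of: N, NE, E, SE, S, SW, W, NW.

Differences from W1: to W2 (Δx, Δy, Δh) = (90, 175, -2.4); to W3 = (65, 155, -2.1).
Solve a·Δx + b·Δy = Δh: det = 90·155 − 65·175 = 2575.
∂h/∂x = [(-2.4)·155 − (-2.1)·175] / 2575 = -0.001748
∂h/∂y = [90·(-2.1) − 65·(-2.4)] / 2575 = -0.01282
Flow = −∇h = (+0.001748 east, +0.01282 north), which points north.

N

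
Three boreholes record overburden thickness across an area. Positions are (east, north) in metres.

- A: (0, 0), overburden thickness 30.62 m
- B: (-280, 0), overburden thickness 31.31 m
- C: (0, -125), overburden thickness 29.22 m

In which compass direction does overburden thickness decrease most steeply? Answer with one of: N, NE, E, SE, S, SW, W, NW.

S

∂d/∂x = (31.31 − 30.62) / (-280 − 0) = -0.002464
∂d/∂y = (29.22 − 30.62) / (-125 − 0) = +0.01120
Steepest decrease is along −∇f = (+0.002464 E, -0.01120 N) → south.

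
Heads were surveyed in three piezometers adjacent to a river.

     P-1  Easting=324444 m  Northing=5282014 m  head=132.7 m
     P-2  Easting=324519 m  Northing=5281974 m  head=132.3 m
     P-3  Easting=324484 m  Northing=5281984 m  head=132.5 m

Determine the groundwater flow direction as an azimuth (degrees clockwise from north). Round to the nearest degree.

076°

With h = a·x + b·y + c and P-1 as origin, the differences give:
  75·a + (-40)·b = -0.4
  40·a + (-30)·b = -0.2
Eliminate b (×(-30) and ×(-40), subtract): -650·a = 4.00 → a = ∂h/∂x = -0.006154
Back-substitute: b = ∂h/∂y = -0.001538.
Flow direction (−∇h) has components (+0.006154 E, +0.001538 N).
Azimuth = atan2(E, N) = atan2(+0.006154, +0.001538) = 76.0° ≈ 076°.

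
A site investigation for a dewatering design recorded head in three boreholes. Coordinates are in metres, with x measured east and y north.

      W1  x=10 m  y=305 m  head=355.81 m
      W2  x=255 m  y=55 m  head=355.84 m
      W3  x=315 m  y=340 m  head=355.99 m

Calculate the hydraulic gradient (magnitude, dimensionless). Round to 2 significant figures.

0.00068

Taking W1 as reference: W2−W1 = (245, -250, +0.03); W3−W1 = (305, 35, +0.18).
Solve a·Δx + b·Δy = Δh: det = 245·35 − 305·(-250) = 84825.
∂h/∂x = [(+0.03)·35 − (+0.18)·(-250)] / 84825 = +0.0005429
∂h/∂y = [245·(+0.18) − 305·(+0.03)] / 84825 = +0.0004120
|∇h| = √(0.0005429² + 0.0004120²) = 0.0006815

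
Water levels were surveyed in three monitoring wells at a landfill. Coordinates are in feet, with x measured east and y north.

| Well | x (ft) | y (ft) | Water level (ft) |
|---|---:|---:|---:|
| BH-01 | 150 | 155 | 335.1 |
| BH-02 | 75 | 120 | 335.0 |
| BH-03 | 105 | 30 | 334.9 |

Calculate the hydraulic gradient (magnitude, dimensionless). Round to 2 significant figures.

Taking BH-01 as reference: BH-02−BH-01 = (-75, -35, -0.1); BH-03−BH-01 = (-45, -125, -0.2).
Solve a·Δx + b·Δy = Δh: det = (-75)·(-125) − (-45)·(-35) = 7800.
∂h/∂x = [(-0.1)·(-125) − (-0.2)·(-35)] / 7800 = +0.0007051
∂h/∂y = [(-75)·(-0.2) − (-45)·(-0.1)] / 7800 = +0.001346
|∇h| = √(0.0007051² + 0.001346²) = 0.00152

0.0015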